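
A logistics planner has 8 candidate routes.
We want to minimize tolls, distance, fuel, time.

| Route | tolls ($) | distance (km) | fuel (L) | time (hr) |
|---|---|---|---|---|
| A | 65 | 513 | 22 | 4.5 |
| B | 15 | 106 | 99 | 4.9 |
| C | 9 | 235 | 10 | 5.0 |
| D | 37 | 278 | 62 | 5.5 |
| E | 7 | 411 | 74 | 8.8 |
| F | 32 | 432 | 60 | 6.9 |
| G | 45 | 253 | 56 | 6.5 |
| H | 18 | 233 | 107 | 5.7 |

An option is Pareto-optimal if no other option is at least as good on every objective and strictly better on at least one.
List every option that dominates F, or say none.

C: tolls 9≤32, distance 235≤432, fuel 10≤60, time 5.0≤6.9 — dominates F.
Others (A, B, D, E, G, H) are each worse than F on at least one objective.

C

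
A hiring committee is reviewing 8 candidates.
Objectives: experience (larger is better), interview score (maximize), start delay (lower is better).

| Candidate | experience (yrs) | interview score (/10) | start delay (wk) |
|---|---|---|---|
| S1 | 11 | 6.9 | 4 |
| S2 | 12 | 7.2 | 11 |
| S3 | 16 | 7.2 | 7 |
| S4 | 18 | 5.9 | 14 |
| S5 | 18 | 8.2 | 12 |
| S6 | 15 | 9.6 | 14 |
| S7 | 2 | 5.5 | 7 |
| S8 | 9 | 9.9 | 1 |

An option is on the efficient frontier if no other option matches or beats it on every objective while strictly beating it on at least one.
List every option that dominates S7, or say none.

S1: experience 11≥2, interview score 6.9≥5.5, start delay 4≤7 — dominates S7.
S3: experience 16≥2, interview score 7.2≥5.5, start delay 7≤7 — dominates S7.
S8: experience 9≥2, interview score 9.9≥5.5, start delay 1≤7 — dominates S7.
Others (S2, S4, S5, S6) are each worse than S7 on at least one objective.

S1, S3, S8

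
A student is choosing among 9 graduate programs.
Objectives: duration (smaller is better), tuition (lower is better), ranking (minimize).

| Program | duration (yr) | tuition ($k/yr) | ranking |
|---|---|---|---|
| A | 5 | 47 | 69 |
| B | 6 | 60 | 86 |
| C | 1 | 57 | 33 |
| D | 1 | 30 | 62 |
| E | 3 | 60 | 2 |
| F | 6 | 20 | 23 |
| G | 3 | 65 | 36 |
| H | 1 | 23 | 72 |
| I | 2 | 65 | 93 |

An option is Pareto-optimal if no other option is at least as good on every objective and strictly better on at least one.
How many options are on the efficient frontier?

5

A: dominated by D (duration 1≤5, tuition 30≤47, ranking 62≤69).
B: dominated by A (duration 5≤6, tuition 47≤60, ranking 69≤86).
C: not dominated.
D: not dominated.
E: not dominated (best ranking).
F: not dominated (best tuition).
G: dominated by C (duration 1≤3, tuition 57≤65, ranking 33≤36).
H: not dominated.
I: dominated by C (duration 1≤2, tuition 57≤65, ranking 33≤93).
Pareto-optimal: C, D, E, F, H → 5.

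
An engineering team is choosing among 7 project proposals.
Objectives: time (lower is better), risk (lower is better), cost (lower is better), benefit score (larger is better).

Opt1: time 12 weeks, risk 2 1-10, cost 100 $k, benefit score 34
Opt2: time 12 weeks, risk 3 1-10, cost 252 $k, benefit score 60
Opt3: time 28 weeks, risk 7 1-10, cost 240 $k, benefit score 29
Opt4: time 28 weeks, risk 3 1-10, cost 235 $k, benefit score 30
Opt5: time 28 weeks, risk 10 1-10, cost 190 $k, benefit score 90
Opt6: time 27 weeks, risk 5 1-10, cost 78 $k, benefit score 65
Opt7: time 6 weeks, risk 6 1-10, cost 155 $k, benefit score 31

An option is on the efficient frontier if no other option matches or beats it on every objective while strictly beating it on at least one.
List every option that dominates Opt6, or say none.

Opt1: worse on cost (100 vs 78).
Opt2: worse on cost (252 vs 78).
Opt3: worse on time (28 vs 27).
Opt4: worse on time (28 vs 27).
Opt5: worse on time (28 vs 27).
Opt7: worse on risk (6 vs 5).
No option dominates Opt6.

none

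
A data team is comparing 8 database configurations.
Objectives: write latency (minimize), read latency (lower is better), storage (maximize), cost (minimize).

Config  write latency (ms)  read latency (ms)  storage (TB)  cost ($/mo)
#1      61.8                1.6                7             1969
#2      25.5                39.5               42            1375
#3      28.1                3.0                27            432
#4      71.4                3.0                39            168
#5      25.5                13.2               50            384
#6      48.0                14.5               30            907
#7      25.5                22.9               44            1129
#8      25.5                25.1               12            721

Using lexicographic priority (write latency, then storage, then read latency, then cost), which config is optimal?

First minimize write latency: best is 25.5, kept {#2, #5, #7, #8}.
Then maximize storage: best is 50, kept {#5}.

#5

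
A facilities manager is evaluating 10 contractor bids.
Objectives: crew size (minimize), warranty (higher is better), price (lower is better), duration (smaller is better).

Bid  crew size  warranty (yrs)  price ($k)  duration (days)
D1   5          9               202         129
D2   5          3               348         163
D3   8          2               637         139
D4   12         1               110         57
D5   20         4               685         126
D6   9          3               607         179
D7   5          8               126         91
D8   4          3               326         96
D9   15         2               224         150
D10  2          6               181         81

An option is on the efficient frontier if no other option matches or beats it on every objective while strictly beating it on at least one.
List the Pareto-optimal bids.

D1, D4, D7, D10

D1: not dominated (best warranty).
D2: dominated by D1 (crew size 5≤5, warranty 9≥3, price 202≤348, duration 129≤163).
D3: dominated by D1 (crew size 5≤8, warranty 9≥2, price 202≤637, duration 129≤139).
D4: not dominated (best price).
D5: dominated by D7 (crew size 5≤20, warranty 8≥4, price 126≤685, duration 91≤126).
D6: dominated by D1 (crew size 5≤9, warranty 9≥3, price 202≤607, duration 129≤179).
D7: not dominated.
D8: dominated by D10 (crew size 2≤4, warranty 6≥3, price 181≤326, duration 81≤96).
D9: dominated by D1 (crew size 5≤15, warranty 9≥2, price 202≤224, duration 129≤150).
D10: not dominated (best crew size).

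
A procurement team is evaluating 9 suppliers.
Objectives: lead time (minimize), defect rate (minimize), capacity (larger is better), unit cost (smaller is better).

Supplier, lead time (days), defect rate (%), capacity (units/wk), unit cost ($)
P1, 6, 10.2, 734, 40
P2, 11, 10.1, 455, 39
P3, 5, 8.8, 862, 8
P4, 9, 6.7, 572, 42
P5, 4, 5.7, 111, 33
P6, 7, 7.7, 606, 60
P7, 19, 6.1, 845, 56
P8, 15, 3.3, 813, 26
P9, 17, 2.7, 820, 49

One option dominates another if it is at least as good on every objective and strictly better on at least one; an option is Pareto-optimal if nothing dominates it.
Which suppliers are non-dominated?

P1: dominated by P3 (lead time 5≤6, defect rate 8.8≤10.2, capacity 862≥734, unit cost 8≤40).
P2: dominated by P3 (lead time 5≤11, defect rate 8.8≤10.1, capacity 862≥455, unit cost 8≤39).
P3: not dominated (best capacity).
P4: not dominated.
P5: not dominated (best lead time).
P6: not dominated.
P7: not dominated.
P8: not dominated.
P9: not dominated (best defect rate).

P3, P4, P5, P6, P7, P8, P9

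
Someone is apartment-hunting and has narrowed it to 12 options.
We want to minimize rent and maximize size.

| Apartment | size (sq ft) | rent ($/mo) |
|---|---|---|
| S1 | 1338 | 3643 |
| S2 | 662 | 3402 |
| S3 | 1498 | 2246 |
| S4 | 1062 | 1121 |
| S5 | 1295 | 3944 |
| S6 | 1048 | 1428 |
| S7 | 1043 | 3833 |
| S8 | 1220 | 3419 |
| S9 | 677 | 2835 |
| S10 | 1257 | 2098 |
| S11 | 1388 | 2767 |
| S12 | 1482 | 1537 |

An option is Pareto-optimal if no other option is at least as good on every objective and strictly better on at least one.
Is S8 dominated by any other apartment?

Yes

S3 vs S8: size 1498≥1220, rent 2246≤3419 — S3 is at least as good on every objective and strictly better on at least one, so S3 dominates S8.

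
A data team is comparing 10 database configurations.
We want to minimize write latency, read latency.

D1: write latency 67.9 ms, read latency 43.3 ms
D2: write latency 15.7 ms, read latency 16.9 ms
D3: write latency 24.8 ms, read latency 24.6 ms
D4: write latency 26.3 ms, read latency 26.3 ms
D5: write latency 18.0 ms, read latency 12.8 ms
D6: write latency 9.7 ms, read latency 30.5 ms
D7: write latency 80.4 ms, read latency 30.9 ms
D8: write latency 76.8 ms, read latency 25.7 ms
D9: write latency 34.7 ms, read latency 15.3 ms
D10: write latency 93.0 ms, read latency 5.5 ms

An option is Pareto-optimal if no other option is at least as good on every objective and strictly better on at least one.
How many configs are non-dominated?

D1: dominated by D2 (write latency 15.7≤67.9, read latency 16.9≤43.3).
D2: not dominated.
D3: dominated by D2 (write latency 15.7≤24.8, read latency 16.9≤24.6).
D4: dominated by D2 (write latency 15.7≤26.3, read latency 16.9≤26.3).
D5: not dominated.
D6: not dominated (best write latency).
D7: dominated by D2 (write latency 15.7≤80.4, read latency 16.9≤30.9).
D8: dominated by D2 (write latency 15.7≤76.8, read latency 16.9≤25.7).
D9: dominated by D5 (write latency 18.0≤34.7, read latency 12.8≤15.3).
D10: not dominated (best read latency).
Pareto-optimal: D2, D5, D6, D10 → 4.

4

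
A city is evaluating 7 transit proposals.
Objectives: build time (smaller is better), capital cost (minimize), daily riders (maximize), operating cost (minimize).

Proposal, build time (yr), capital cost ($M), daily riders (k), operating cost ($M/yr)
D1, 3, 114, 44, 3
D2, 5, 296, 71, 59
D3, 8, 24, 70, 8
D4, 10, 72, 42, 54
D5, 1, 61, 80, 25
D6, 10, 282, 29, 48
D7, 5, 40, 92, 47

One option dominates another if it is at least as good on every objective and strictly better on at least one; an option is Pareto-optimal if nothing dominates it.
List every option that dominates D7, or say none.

D1: worse on capital cost (114 vs 40).
D2: worse on capital cost (296 vs 40).
D3: worse on build time (8 vs 5).
D4: worse on build time (10 vs 5).
D5: worse on capital cost (61 vs 40).
D6: worse on build time (10 vs 5).
No option dominates D7.

none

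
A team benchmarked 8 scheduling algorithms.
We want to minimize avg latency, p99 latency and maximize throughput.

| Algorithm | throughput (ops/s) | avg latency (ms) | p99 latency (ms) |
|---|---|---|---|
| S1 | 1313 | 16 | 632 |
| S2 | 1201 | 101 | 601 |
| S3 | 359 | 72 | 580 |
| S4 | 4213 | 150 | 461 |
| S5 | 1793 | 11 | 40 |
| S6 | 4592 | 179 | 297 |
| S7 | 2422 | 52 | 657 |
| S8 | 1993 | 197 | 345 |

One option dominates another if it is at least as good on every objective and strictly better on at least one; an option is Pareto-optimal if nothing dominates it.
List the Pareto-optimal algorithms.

S1: dominated by S5 (throughput 1793≥1313, avg latency 11≤16, p99 latency 40≤632).
S2: dominated by S5 (throughput 1793≥1201, avg latency 11≤101, p99 latency 40≤601).
S3: dominated by S5 (throughput 1793≥359, avg latency 11≤72, p99 latency 40≤580).
S4: not dominated.
S5: not dominated (best avg latency).
S6: not dominated (best throughput).
S7: not dominated.
S8: dominated by S6 (throughput 4592≥1993, avg latency 179≤197, p99 latency 297≤345).

S4, S5, S6, S7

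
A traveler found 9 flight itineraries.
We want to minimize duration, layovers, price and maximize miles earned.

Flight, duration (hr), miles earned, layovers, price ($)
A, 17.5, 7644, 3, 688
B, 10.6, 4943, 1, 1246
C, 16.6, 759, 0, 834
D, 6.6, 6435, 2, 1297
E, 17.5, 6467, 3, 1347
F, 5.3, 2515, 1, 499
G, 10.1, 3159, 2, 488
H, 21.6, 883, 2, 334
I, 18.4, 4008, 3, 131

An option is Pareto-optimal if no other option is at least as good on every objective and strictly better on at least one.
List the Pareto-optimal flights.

A: not dominated (best miles earned).
B: not dominated.
C: not dominated (best layovers).
D: not dominated.
E: dominated by A (duration 17.5≤17.5, miles earned 7644≥6467, layovers 3≤3, price 688≤1347).
F: not dominated (best duration).
G: not dominated.
H: not dominated.
I: not dominated (best price).

A, B, C, D, F, G, H, I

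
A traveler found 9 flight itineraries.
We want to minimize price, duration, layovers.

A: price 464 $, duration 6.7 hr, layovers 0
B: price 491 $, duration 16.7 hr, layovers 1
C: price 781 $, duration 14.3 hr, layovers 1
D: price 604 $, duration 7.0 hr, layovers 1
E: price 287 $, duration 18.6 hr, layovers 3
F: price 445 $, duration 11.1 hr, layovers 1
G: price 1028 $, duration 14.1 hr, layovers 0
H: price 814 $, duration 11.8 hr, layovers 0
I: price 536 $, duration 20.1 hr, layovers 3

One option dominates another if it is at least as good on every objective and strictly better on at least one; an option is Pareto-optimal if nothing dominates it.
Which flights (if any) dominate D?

A: price 464≤604, duration 6.7≤7.0, layovers 0≤1 — dominates D.
Others (B, C, E, F, G, H, I) are each worse than D on at least one objective.

A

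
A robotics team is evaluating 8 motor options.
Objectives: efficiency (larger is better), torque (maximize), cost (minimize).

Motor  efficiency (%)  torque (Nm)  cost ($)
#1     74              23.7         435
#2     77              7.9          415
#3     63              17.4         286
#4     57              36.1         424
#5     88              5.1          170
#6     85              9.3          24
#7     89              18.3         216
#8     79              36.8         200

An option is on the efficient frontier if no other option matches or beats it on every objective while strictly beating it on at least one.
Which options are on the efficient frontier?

#5, #6, #7, #8

#1: dominated by #8 (efficiency 79≥74, torque 36.8≥23.7, cost 200≤435).
#2: dominated by #6 (efficiency 85≥77, torque 9.3≥7.9, cost 24≤415).
#3: dominated by #7 (efficiency 89≥63, torque 18.3≥17.4, cost 216≤286).
#4: dominated by #8 (efficiency 79≥57, torque 36.8≥36.1, cost 200≤424).
#5: not dominated.
#6: not dominated (best cost).
#7: not dominated (best efficiency).
#8: not dominated (best torque).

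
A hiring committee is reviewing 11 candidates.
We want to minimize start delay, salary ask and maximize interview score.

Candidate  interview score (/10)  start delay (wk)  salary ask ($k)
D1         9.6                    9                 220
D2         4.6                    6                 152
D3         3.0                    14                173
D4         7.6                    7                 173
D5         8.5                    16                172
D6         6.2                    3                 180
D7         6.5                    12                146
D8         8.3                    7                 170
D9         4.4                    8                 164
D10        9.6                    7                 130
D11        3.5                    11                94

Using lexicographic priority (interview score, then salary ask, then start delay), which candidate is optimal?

First maximize interview score: best is 9.6, kept {D1, D10}.
Then minimize salary ask: best is 130, kept {D10}.

D10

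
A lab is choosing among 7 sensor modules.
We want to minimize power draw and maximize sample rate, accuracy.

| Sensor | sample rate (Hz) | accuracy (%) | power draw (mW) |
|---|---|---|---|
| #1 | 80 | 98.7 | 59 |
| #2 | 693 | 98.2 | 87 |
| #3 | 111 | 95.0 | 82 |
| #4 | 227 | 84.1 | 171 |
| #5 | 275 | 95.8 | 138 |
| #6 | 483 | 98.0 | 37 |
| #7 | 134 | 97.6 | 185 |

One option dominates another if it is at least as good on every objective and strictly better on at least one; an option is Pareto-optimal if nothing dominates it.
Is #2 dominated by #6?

#6 vs #2: #6 is worse on sample rate (483 vs 693), so it does not dominate #2.

No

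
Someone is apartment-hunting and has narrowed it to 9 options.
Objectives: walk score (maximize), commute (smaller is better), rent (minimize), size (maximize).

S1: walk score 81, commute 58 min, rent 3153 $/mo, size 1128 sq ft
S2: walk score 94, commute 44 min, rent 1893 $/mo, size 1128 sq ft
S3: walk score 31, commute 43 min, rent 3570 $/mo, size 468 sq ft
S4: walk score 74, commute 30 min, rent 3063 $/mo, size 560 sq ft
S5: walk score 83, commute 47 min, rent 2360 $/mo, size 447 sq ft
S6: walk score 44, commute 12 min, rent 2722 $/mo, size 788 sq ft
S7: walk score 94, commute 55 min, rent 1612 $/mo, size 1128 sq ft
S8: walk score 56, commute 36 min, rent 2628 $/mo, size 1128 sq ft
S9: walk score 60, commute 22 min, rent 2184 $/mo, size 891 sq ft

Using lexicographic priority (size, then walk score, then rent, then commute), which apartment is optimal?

S7

First maximize size: best is 1128, kept {S1, S2, S7, S8}.
Then maximize walk score: best is 94, kept {S2, S7}.
Then minimize rent: best is 1612, kept {S7}.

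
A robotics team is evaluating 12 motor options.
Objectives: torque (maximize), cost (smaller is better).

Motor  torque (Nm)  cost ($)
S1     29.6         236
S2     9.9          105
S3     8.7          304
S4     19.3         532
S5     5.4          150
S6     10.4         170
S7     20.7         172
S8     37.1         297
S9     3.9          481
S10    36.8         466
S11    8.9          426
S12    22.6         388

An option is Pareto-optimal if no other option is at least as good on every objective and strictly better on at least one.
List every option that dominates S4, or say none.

S1, S7, S8, S10, S12

S1: torque 29.6≥19.3, cost 236≤532 — dominates S4.
S7: torque 20.7≥19.3, cost 172≤532 — dominates S4.
S8: torque 37.1≥19.3, cost 297≤532 — dominates S4.
S10: torque 36.8≥19.3, cost 466≤532 — dominates S4.
S12: torque 22.6≥19.3, cost 388≤532 — dominates S4.
Others (S2, S3, S5, S6, S9, S11) are each worse than S4 on at least one objective.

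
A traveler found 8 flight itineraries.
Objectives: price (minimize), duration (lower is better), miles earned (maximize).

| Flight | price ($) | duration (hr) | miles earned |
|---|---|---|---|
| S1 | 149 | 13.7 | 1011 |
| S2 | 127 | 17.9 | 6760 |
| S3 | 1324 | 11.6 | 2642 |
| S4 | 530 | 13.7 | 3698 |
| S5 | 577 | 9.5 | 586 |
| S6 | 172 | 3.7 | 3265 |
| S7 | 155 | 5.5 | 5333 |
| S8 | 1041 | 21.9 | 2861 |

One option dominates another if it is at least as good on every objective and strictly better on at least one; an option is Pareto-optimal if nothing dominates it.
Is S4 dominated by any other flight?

S7 vs S4: price 155≤530, duration 5.5≤13.7, miles earned 5333≥3698 — S7 is at least as good on every objective and strictly better on at least one, so S7 dominates S4.

Yes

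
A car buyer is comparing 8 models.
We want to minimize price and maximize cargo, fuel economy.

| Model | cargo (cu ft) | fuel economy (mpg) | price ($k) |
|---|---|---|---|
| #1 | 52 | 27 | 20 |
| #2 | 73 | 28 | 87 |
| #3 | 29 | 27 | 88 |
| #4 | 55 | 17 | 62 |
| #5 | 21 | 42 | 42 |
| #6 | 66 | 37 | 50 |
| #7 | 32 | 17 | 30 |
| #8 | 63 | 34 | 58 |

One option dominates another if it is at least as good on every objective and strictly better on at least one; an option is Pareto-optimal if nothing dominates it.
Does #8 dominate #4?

Yes

#8 vs #4: cargo 63≥55, fuel economy 34≥17, price 58≤62 — #8 is at least as good on every objective with at least one strict improvement.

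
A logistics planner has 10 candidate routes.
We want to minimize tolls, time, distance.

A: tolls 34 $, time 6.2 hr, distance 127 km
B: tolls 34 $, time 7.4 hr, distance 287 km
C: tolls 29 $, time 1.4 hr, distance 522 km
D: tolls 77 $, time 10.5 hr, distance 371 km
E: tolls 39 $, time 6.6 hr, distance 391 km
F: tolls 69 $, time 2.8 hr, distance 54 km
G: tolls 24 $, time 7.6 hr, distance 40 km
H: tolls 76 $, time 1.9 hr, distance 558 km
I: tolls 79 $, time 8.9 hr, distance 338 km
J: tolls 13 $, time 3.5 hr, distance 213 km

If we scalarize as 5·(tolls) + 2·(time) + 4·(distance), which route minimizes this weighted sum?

G

A: 5·34 + 2·6.2 + 4·127 = 690.4
B: 5·34 + 2·7.4 + 4·287 = 1332.8
C: 5·29 + 2·1.4 + 4·522 = 2235.8
D: 5·77 + 2·10.5 + 4·371 = 1890.0
E: 5·39 + 2·6.6 + 4·391 = 1772.2
F: 5·69 + 2·2.8 + 4·54 = 566.6
G: 5·24 + 2·7.6 + 4·40 = 295.2
H: 5·76 + 2·1.9 + 4·558 = 2615.8
I: 5·79 + 2·8.9 + 4·338 = 1764.8
J: 5·13 + 2·3.5 + 4·213 = 924.0
Lowest: G at 295.2.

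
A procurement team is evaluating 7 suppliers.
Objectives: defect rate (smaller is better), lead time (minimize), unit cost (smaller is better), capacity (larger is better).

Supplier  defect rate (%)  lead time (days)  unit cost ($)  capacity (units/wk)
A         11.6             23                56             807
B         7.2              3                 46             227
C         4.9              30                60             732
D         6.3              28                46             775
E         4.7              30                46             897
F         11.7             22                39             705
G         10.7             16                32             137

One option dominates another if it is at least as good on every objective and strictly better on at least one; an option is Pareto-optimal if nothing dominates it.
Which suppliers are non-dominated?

A, B, D, E, F, G

A: not dominated.
B: not dominated (best lead time).
C: dominated by E (defect rate 4.7≤4.9, lead time 30≤30, unit cost 46≤60, capacity 897≥732).
D: not dominated.
E: not dominated (best defect rate).
F: not dominated.
G: not dominated (best unit cost).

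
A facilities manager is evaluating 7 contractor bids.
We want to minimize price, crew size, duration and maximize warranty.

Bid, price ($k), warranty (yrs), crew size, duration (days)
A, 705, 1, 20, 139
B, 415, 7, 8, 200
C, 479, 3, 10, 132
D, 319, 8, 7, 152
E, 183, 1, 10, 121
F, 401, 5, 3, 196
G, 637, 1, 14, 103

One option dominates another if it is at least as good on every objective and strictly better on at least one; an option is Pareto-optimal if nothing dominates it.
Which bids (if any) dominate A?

C, E, G

C: price 479≤705, warranty 3≥1, crew size 10≤20, duration 132≤139 — dominates A.
E: price 183≤705, warranty 1≥1, crew size 10≤20, duration 121≤139 — dominates A.
G: price 637≤705, warranty 1≥1, crew size 14≤20, duration 103≤139 — dominates A.
Others (B, D, F) are each worse than A on at least one objective.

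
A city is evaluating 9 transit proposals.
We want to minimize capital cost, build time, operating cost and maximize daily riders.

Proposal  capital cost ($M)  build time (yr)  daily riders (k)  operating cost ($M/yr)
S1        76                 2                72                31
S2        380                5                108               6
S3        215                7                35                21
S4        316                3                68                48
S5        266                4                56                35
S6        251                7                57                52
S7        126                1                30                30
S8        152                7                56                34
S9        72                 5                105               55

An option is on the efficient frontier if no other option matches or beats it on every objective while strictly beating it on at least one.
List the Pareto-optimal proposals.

S1: not dominated.
S2: not dominated (best daily riders).
S3: not dominated.
S4: dominated by S1 (capital cost 76≤316, build time 2≤3, daily riders 72≥68, operating cost 31≤48).
S5: dominated by S1 (capital cost 76≤266, build time 2≤4, daily riders 72≥56, operating cost 31≤35).
S6: dominated by S1 (capital cost 76≤251, build time 2≤7, daily riders 72≥57, operating cost 31≤52).
S7: not dominated (best build time).
S8: dominated by S1 (capital cost 76≤152, build time 2≤7, daily riders 72≥56, operating cost 31≤34).
S9: not dominated (best capital cost).

S1, S2, S3, S7, S9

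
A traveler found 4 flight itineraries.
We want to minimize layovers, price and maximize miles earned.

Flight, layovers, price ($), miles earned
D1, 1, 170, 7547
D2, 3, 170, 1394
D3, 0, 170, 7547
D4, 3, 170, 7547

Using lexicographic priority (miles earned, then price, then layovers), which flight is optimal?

D3

First maximize miles earned: best is 7547, kept {D1, D3, D4}.
Then minimize price: best is 170, kept {D1, D3, D4}.
Then minimize layovers: best is 0, kept {D3}.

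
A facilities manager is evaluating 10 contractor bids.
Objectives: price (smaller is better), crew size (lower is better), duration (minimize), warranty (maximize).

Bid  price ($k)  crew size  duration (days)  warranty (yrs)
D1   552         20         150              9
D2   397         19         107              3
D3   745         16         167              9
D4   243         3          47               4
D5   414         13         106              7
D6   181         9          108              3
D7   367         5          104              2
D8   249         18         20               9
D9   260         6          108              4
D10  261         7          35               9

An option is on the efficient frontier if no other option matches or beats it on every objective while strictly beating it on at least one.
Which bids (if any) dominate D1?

D8, D10

D8: price 249≤552, crew size 18≤20, duration 20≤150, warranty 9≥9 — dominates D1.
D10: price 261≤552, crew size 7≤20, duration 35≤150, warranty 9≥9 — dominates D1.
Others (D2, D3, D4, D5, D6, D7, D9) are each worse than D1 on at least one objective.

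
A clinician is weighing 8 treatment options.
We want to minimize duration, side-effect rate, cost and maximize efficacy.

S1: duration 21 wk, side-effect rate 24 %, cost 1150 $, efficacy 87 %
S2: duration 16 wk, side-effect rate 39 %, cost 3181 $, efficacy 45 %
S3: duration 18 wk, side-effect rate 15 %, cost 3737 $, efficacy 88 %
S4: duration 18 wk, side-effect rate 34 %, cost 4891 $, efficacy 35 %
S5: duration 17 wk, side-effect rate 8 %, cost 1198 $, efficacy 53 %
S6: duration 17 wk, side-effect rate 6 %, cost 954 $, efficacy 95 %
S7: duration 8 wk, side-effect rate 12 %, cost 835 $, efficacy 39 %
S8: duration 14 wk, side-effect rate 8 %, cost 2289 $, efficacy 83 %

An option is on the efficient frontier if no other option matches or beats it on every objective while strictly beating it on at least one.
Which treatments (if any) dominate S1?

S6

S6: duration 17≤21, side-effect rate 6≤24, cost 954≤1150, efficacy 95≥87 — dominates S1.
Others (S2, S3, S4, S5, S7, S8) are each worse than S1 on at least one objective.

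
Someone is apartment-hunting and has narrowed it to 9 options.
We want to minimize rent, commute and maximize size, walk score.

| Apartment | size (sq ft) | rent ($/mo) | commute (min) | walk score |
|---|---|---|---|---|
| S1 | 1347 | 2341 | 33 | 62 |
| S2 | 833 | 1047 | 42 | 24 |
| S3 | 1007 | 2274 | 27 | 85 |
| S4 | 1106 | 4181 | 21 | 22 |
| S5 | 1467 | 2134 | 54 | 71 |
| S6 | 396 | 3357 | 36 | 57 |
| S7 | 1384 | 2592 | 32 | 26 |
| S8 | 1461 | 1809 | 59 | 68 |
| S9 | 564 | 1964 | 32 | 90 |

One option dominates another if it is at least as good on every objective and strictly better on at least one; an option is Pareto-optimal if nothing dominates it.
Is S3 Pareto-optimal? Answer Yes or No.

Yes

S1: worse on rent (2341 vs 2274).
S2: worse on size (833 vs 1007).
S4: worse on rent (4181 vs 2274).
S5: worse on commute (54 vs 27).
S6: worse on size (396 vs 1007).
S7: worse on rent (2592 vs 2274).
S8: worse on commute (59 vs 27).
S9: worse on size (564 vs 1007).
No option is at least as good as S3 on every objective and strictly better on one.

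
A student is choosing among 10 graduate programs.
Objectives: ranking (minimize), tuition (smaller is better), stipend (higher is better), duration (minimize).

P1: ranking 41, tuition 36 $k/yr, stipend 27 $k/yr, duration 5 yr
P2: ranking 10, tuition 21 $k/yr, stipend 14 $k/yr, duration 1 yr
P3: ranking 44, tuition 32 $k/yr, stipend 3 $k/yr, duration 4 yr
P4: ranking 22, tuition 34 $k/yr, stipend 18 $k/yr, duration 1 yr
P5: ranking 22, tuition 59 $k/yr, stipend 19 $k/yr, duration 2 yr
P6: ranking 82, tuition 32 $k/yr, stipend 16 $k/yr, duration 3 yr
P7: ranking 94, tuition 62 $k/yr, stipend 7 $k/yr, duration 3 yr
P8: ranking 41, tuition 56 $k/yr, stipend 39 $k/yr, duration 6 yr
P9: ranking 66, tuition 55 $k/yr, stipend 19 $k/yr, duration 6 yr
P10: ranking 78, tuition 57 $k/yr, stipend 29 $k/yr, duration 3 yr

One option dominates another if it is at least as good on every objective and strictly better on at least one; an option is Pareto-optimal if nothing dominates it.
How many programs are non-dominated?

7

P1: not dominated.
P2: not dominated (best ranking).
P3: dominated by P2 (ranking 10≤44, tuition 21≤32, stipend 14≥3, duration 1≤4).
P4: not dominated.
P5: not dominated.
P6: not dominated.
P7: dominated by P2 (ranking 10≤94, tuition 21≤62, stipend 14≥7, duration 1≤3).
P8: not dominated (best stipend).
P9: dominated by P1 (ranking 41≤66, tuition 36≤55, stipend 27≥19, duration 5≤6).
P10: not dominated.
Pareto-optimal: P1, P2, P4, P5, P6, P8, P10 → 7.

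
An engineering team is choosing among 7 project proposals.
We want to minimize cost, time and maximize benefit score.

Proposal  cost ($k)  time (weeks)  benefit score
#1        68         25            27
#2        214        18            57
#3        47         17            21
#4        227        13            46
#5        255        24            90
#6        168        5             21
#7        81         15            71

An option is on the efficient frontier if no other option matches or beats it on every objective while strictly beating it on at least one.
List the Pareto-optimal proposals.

#1: not dominated.
#2: dominated by #7 (cost 81≤214, time 15≤18, benefit score 71≥57).
#3: not dominated (best cost).
#4: not dominated.
#5: not dominated (best benefit score).
#6: not dominated (best time).
#7: not dominated.

#1, #3, #4, #5, #6, #7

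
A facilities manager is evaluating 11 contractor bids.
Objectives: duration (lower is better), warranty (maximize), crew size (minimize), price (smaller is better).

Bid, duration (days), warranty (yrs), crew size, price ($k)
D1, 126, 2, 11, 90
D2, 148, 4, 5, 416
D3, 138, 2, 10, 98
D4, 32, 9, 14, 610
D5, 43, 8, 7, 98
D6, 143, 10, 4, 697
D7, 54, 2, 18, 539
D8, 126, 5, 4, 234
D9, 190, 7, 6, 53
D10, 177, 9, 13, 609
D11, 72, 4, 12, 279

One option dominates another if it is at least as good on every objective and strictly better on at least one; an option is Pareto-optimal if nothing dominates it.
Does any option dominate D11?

D5 vs D11: duration 43≤72, warranty 8≥4, crew size 7≤12, price 98≤279 — D5 is at least as good on every objective and strictly better on at least one, so D5 dominates D11.

Yes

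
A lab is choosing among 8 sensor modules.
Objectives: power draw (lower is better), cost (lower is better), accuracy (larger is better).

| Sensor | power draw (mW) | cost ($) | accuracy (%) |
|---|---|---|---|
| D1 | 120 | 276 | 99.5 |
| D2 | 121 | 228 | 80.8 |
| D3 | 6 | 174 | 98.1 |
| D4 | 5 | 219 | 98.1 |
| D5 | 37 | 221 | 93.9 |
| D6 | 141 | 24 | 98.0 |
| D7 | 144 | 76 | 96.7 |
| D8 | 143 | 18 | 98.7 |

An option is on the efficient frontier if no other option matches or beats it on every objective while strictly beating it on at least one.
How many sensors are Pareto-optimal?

5

D1: not dominated (best accuracy).
D2: dominated by D3 (power draw 6≤121, cost 174≤228, accuracy 98.1≥80.8).
D3: not dominated.
D4: not dominated (best power draw).
D5: dominated by D3 (power draw 6≤37, cost 174≤221, accuracy 98.1≥93.9).
D6: not dominated.
D7: dominated by D6 (power draw 141≤144, cost 24≤76, accuracy 98.0≥96.7).
D8: not dominated (best cost).
Pareto-optimal: D1, D3, D4, D6, D8 → 5.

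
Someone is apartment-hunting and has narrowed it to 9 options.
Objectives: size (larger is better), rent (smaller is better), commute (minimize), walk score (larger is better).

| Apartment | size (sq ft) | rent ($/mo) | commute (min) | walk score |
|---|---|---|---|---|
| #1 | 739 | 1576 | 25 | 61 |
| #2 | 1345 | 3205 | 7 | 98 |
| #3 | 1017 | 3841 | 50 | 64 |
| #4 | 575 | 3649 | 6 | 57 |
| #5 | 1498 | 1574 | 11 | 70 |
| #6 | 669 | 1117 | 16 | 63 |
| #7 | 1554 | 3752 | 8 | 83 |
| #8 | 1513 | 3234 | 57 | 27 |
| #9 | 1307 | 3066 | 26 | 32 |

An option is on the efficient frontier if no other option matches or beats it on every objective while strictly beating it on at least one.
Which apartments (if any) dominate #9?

#5: size 1498≥1307, rent 1574≤3066, commute 11≤26, walk score 70≥32 — dominates #9.
Others (#1, #2, #3, #4, #6, #7, #8) are each worse than #9 on at least one objective.

#5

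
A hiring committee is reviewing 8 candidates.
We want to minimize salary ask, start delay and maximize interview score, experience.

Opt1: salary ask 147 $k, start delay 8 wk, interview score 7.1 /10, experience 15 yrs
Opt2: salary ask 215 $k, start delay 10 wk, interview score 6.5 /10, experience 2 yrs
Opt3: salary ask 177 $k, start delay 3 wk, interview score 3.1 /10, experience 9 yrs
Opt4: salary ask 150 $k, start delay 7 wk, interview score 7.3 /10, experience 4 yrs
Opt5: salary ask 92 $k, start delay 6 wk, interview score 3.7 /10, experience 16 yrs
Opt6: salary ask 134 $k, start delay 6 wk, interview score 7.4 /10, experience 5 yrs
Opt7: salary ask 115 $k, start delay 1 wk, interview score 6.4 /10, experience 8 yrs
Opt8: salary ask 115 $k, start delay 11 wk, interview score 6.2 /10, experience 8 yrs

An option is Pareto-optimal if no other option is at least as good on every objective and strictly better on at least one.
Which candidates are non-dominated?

Opt1, Opt3, Opt5, Opt6, Opt7

Opt1: not dominated.
Opt2: dominated by Opt1 (salary ask 147≤215, start delay 8≤10, interview score 7.1≥6.5, experience 15≥2).
Opt3: not dominated.
Opt4: dominated by Opt6 (salary ask 134≤150, start delay 6≤7, interview score 7.4≥7.3, experience 5≥4).
Opt5: not dominated (best salary ask).
Opt6: not dominated (best interview score).
Opt7: not dominated (best start delay).
Opt8: dominated by Opt7 (salary ask 115≤115, start delay 1≤11, interview score 6.4≥6.2, experience 8≥8).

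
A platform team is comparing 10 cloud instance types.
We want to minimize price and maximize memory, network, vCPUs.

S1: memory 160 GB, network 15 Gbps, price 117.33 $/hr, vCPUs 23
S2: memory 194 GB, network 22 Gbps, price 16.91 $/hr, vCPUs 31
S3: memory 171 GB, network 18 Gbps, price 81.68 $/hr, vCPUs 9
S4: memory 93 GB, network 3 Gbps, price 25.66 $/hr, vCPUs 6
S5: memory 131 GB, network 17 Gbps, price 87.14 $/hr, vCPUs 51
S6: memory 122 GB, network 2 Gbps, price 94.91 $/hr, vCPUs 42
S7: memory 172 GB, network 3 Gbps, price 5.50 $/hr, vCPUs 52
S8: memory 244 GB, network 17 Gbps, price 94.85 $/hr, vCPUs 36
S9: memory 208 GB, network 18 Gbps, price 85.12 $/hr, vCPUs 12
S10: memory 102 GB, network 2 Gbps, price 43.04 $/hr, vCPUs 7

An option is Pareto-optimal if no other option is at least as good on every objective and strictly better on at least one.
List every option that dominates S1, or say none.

S2: memory 194≥160, network 22≥15, price 16.91≤117.33, vCPUs 31≥23 — dominates S1.
S8: memory 244≥160, network 17≥15, price 94.85≤117.33, vCPUs 36≥23 — dominates S1.
Others (S3, S4, S5, S6, S7, S9, S10) are each worse than S1 on at least one objective.

S2, S8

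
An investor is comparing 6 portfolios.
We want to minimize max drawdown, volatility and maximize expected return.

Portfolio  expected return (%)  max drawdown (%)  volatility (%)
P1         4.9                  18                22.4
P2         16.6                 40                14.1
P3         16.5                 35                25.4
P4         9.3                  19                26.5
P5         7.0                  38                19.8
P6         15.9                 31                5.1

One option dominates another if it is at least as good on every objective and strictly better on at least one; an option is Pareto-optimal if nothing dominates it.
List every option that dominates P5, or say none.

P6: expected return 15.9≥7.0, max drawdown 31≤38, volatility 5.1≤19.8 — dominates P5.
Others (P1, P2, P3, P4) are each worse than P5 on at least one objective.

P6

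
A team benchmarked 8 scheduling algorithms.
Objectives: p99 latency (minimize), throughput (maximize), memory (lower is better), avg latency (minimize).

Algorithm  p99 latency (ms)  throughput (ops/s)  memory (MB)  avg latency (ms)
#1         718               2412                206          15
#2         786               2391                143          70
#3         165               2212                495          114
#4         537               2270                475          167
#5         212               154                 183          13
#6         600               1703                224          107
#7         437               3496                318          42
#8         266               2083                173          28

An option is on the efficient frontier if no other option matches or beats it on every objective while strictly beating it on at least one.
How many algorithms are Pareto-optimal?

#1: not dominated.
#2: not dominated (best memory).
#3: not dominated (best p99 latency).
#4: dominated by #7 (p99 latency 437≤537, throughput 3496≥2270, memory 318≤475, avg latency 42≤167).
#5: not dominated (best avg latency).
#6: dominated by #8 (p99 latency 266≤600, throughput 2083≥1703, memory 173≤224, avg latency 28≤107).
#7: not dominated (best throughput).
#8: not dominated.
Pareto-optimal: #1, #2, #3, #5, #7, #8 → 6.

6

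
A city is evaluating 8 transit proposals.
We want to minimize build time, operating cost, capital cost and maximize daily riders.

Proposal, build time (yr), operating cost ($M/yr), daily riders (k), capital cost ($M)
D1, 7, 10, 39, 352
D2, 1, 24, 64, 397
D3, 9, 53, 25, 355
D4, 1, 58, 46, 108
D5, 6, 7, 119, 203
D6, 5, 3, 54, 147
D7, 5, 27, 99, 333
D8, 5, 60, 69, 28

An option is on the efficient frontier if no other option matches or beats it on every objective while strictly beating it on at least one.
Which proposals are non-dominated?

D2, D4, D5, D6, D7, D8

D1: dominated by D5 (build time 6≤7, operating cost 7≤10, daily riders 119≥39, capital cost 203≤352).
D2: not dominated.
D3: dominated by D1 (build time 7≤9, operating cost 10≤53, daily riders 39≥25, capital cost 352≤355).
D4: not dominated.
D5: not dominated (best daily riders).
D6: not dominated (best operating cost).
D7: not dominated.
D8: not dominated (best capital cost).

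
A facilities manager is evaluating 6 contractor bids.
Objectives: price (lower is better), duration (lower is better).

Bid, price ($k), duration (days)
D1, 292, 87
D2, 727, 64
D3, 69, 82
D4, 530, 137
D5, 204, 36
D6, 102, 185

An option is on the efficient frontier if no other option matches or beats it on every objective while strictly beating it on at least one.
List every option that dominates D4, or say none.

D1, D3, D5

D1: price 292≤530, duration 87≤137 — dominates D4.
D3: price 69≤530, duration 82≤137 — dominates D4.
D5: price 204≤530, duration 36≤137 — dominates D4.
Others (D2, D6) are each worse than D4 on at least one objective.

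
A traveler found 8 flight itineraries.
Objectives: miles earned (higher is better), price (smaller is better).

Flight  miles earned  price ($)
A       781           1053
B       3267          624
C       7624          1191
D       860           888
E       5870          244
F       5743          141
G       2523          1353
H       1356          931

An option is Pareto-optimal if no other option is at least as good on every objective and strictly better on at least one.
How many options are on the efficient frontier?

3

A: dominated by B (miles earned 3267≥781, price 624≤1053).
B: dominated by E (miles earned 5870≥3267, price 244≤624).
C: not dominated (best miles earned).
D: dominated by B (miles earned 3267≥860, price 624≤888).
E: not dominated.
F: not dominated (best price).
G: dominated by B (miles earned 3267≥2523, price 624≤1353).
H: dominated by B (miles earned 3267≥1356, price 624≤931).
Pareto-optimal: C, E, F → 3.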